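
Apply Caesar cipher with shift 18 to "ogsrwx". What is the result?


Caesar cipher: shift "ogsrwx" by 18
  'o' (pos 14) + 18 = pos 6 = 'g'
  'g' (pos 6) + 18 = pos 24 = 'y'
  's' (pos 18) + 18 = pos 10 = 'k'
  'r' (pos 17) + 18 = pos 9 = 'j'
  'w' (pos 22) + 18 = pos 14 = 'o'
  'x' (pos 23) + 18 = pos 15 = 'p'
Result: gykjop

gykjop


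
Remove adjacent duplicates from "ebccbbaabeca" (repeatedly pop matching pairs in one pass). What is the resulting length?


Input: ebccbbaabeca
Stack-based adjacent duplicate removal:
  Read 'e': push. Stack: e
  Read 'b': push. Stack: eb
  Read 'c': push. Stack: ebc
  Read 'c': matches stack top 'c' => pop. Stack: eb
  Read 'b': matches stack top 'b' => pop. Stack: e
  Read 'b': push. Stack: eb
  Read 'a': push. Stack: eba
  Read 'a': matches stack top 'a' => pop. Stack: eb
  Read 'b': matches stack top 'b' => pop. Stack: e
  Read 'e': matches stack top 'e' => pop. Stack: (empty)
  Read 'c': push. Stack: c
  Read 'a': push. Stack: ca
Final stack: "ca" (length 2)

2


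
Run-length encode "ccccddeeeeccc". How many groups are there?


Input: ccccddeeeeccc
Scanning for consecutive runs:
  Group 1: 'c' x 4 (positions 0-3)
  Group 2: 'd' x 2 (positions 4-5)
  Group 3: 'e' x 4 (positions 6-9)
  Group 4: 'c' x 3 (positions 10-12)
Total groups: 4

4


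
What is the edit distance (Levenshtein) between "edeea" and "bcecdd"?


Computing edit distance: "edeea" -> "bcecdd"
DP table:
           b    c    e    c    d    d
      0    1    2    3    4    5    6
  e   1    1    2    2    3    4    5
  d   2    2    2    3    3    3    4
  e   3    3    3    2    3    4    4
  e   4    4    4    3    3    4    5
  a   5    5    5    4    4    4    5
Edit distance = dp[5][6] = 5

5


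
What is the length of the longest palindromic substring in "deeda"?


Input: "deeda"
Checking substrings for palindromes:
  [0:4] "deed" (len 4) => palindrome
  [1:3] "ee" (len 2) => palindrome
Longest palindromic substring: "deed" with length 4

4


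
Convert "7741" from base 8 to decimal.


Input: "7741" in base 8
Positional expansion:
  Digit '7' (value 7) x 8^3 = 3584
  Digit '7' (value 7) x 8^2 = 448
  Digit '4' (value 4) x 8^1 = 32
  Digit '1' (value 1) x 8^0 = 1
Sum = 4065

4065


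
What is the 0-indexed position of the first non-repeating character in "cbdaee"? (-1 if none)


Input: cbdaee
Character frequencies:
  'a': 1
  'b': 1
  'c': 1
  'd': 1
  'e': 2
Scanning left to right for freq == 1:
  Position 0 ('c'): unique! => answer = 0

0


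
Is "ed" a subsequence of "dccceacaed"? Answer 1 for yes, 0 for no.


Check if "ed" is a subsequence of "dccceacaed"
Greedy scan:
  Position 0 ('d'): no match needed
  Position 1 ('c'): no match needed
  Position 2 ('c'): no match needed
  Position 3 ('c'): no match needed
  Position 4 ('e'): matches sub[0] = 'e'
  Position 5 ('a'): no match needed
  Position 6 ('c'): no match needed
  Position 7 ('a'): no match needed
  Position 8 ('e'): no match needed
  Position 9 ('d'): matches sub[1] = 'd'
All 2 characters matched => is a subsequence

1


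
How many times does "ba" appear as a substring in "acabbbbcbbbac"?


Searching for "ba" in "acabbbbcbbbac"
Scanning each position:
  Position 0: "ac" => no
  Position 1: "ca" => no
  Position 2: "ab" => no
  Position 3: "bb" => no
  Position 4: "bb" => no
  Position 5: "bb" => no
  Position 6: "bc" => no
  Position 7: "cb" => no
  Position 8: "bb" => no
  Position 9: "bb" => no
  Position 10: "ba" => MATCH
  Position 11: "ac" => no
Total occurrences: 1

1


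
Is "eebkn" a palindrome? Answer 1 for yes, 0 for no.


Input: eebkn
Reversed: nkbee
  Compare pos 0 ('e') with pos 4 ('n'): MISMATCH
  Compare pos 1 ('e') with pos 3 ('k'): MISMATCH
Result: not a palindrome

0


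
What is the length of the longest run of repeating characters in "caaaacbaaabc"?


Input: "caaaacbaaabc"
Scanning for longest run:
  Position 1 ('a'): new char, reset run to 1
  Position 2 ('a'): continues run of 'a', length=2
  Position 3 ('a'): continues run of 'a', length=3
  Position 4 ('a'): continues run of 'a', length=4
  Position 5 ('c'): new char, reset run to 1
  Position 6 ('b'): new char, reset run to 1
  Position 7 ('a'): new char, reset run to 1
  Position 8 ('a'): continues run of 'a', length=2
  Position 9 ('a'): continues run of 'a', length=3
  Position 10 ('b'): new char, reset run to 1
  Position 11 ('c'): new char, reset run to 1
Longest run: 'a' with length 4

4


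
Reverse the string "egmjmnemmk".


Input: egmjmnemmk
Reading characters right to left:
  Position 9: 'k'
  Position 8: 'm'
  Position 7: 'm'
  Position 6: 'e'
  Position 5: 'n'
  Position 4: 'm'
  Position 3: 'j'
  Position 2: 'm'
  Position 1: 'g'
  Position 0: 'e'
Reversed: kmmenmjmge

kmmenmjmge


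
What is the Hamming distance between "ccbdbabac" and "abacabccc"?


Comparing "ccbdbabac" and "abacabccc" position by position:
  Position 0: 'c' vs 'a' => differ
  Position 1: 'c' vs 'b' => differ
  Position 2: 'b' vs 'a' => differ
  Position 3: 'd' vs 'c' => differ
  Position 4: 'b' vs 'a' => differ
  Position 5: 'a' vs 'b' => differ
  Position 6: 'b' vs 'c' => differ
  Position 7: 'a' vs 'c' => differ
  Position 8: 'c' vs 'c' => same
Total differences (Hamming distance): 8

8


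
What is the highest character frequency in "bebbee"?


Input: bebbee
Character counts:
  'b': 3
  'e': 3
Maximum frequency: 3

3


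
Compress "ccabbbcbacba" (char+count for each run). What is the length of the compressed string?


Input: ccabbbcbacba
Runs:
  'c' x 2 => "c2"
  'a' x 1 => "a1"
  'b' x 3 => "b3"
  'c' x 1 => "c1"
  'b' x 1 => "b1"
  'a' x 1 => "a1"
  'c' x 1 => "c1"
  'b' x 1 => "b1"
  'a' x 1 => "a1"
Compressed: "c2a1b3c1b1a1c1b1a1"
Compressed length: 18

18


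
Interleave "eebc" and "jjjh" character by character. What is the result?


Interleaving "eebc" and "jjjh":
  Position 0: 'e' from first, 'j' from second => "ej"
  Position 1: 'e' from first, 'j' from second => "ej"
  Position 2: 'b' from first, 'j' from second => "bj"
  Position 3: 'c' from first, 'h' from second => "ch"
Result: ejejbjch

ejejbjch


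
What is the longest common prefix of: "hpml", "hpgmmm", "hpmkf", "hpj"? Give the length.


Words: hpml, hpgmmm, hpmkf, hpj
  Position 0: all 'h' => match
  Position 1: all 'p' => match
  Position 2: ('m', 'g', 'm', 'j') => mismatch, stop
LCP = "hp" (length 2)

2


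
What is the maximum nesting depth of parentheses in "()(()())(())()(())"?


Input: "()(()())(())()(())"
Tracking depth:
  Position 0 '(': depth becomes 1
  Position 1 ')': depth becomes 0
  Position 2 '(': depth becomes 1
  Position 3 '(': depth becomes 2
  Position 4 ')': depth becomes 1
  Position 5 '(': depth becomes 2
  Position 6 ')': depth becomes 1
  Position 7 ')': depth becomes 0
  Position 8 '(': depth becomes 1
  Position 9 '(': depth becomes 2
  Position 10 ')': depth becomes 1
  Position 11 ')': depth becomes 0
  Position 12 '(': depth becomes 1
  Position 13 ')': depth becomes 0
  Position 14 '(': depth becomes 1
  Position 15 '(': depth becomes 2
  Position 16 ')': depth becomes 1
  Position 17 ')': depth becomes 0
Maximum depth reached: 2

2


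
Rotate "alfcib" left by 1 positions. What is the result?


Input: "alfcib", rotate left by 1
First 1 characters: "a"
Remaining characters: "lfcib"
Concatenate remaining + first: "lfcib" + "a" = "lfciba"

lfciba


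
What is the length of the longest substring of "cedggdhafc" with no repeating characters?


Input: "cedggdhafc"
Sliding window (track last position of each char):
  Position 0 ('c'): window [0,0] length 1 -- new best
  Position 1 ('e'): window [0,1] length 2 -- new best
  Position 2 ('d'): window [0,2] length 3 -- new best
  Position 3 ('g'): window [0,3] length 4 -- new best
  Position 4 ('g'): repeat (last at 3), move window start to 4
  Position 4 ('g'): window [4,4] length 1
  Position 5 ('d'): window [4,5] length 2
  Position 6 ('h'): window [4,6] length 3
  Position 7 ('a'): window [4,7] length 4
  Position 8 ('f'): window [4,8] length 5 -- new best
  Position 9 ('c'): window [4,9] length 6 -- new best
Longest substring with no repeats: "gdhafc" with length 6

6


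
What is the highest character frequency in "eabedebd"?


Input: eabedebd
Character counts:
  'a': 1
  'b': 2
  'd': 2
  'e': 3
Maximum frequency: 3

3


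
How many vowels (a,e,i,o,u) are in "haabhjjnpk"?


Input: haabhjjnpk
Checking each character:
  'h' at position 0: consonant
  'a' at position 1: vowel (running total: 1)
  'a' at position 2: vowel (running total: 2)
  'b' at position 3: consonant
  'h' at position 4: consonant
  'j' at position 5: consonant
  'j' at position 6: consonant
  'n' at position 7: consonant
  'p' at position 8: consonant
  'k' at position 9: consonant
Total vowels: 2

2


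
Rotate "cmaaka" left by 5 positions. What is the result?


Input: "cmaaka", rotate left by 5
First 5 characters: "cmaak"
Remaining characters: "a"
Concatenate remaining + first: "a" + "cmaak" = "acmaak"

acmaak


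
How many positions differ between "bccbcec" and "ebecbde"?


Comparing "bccbcec" and "ebecbde" position by position:
  Position 0: 'b' vs 'e' => DIFFER
  Position 1: 'c' vs 'b' => DIFFER
  Position 2: 'c' vs 'e' => DIFFER
  Position 3: 'b' vs 'c' => DIFFER
  Position 4: 'c' vs 'b' => DIFFER
  Position 5: 'e' vs 'd' => DIFFER
  Position 6: 'c' vs 'e' => DIFFER
Positions that differ: 7

7


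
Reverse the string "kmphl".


Input: kmphl
Reading characters right to left:
  Position 4: 'l'
  Position 3: 'h'
  Position 2: 'p'
  Position 1: 'm'
  Position 0: 'k'
Reversed: lhpmk

lhpmk


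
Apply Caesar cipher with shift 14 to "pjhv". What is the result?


Caesar cipher: shift "pjhv" by 14
  'p' (pos 15) + 14 = pos 3 = 'd'
  'j' (pos 9) + 14 = pos 23 = 'x'
  'h' (pos 7) + 14 = pos 21 = 'v'
  'v' (pos 21) + 14 = pos 9 = 'j'
Result: dxvj

dxvj


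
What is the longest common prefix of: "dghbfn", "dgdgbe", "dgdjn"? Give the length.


Words: dghbfn, dgdgbe, dgdjn
  Position 0: all 'd' => match
  Position 1: all 'g' => match
  Position 2: ('h', 'd', 'd') => mismatch, stop
LCP = "dg" (length 2)

2


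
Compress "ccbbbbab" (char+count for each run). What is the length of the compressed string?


Input: ccbbbbab
Runs:
  'c' x 2 => "c2"
  'b' x 4 => "b4"
  'a' x 1 => "a1"
  'b' x 1 => "b1"
Compressed: "c2b4a1b1"
Compressed length: 8

8


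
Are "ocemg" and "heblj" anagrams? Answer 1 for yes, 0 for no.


Strings: "ocemg", "heblj"
Sorted first:  cegmo
Sorted second: behjl
Differ at position 0: 'c' vs 'b' => not anagrams

0


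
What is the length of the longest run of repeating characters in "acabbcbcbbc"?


Input: "acabbcbcbbc"
Scanning for longest run:
  Position 1 ('c'): new char, reset run to 1
  Position 2 ('a'): new char, reset run to 1
  Position 3 ('b'): new char, reset run to 1
  Position 4 ('b'): continues run of 'b', length=2
  Position 5 ('c'): new char, reset run to 1
  Position 6 ('b'): new char, reset run to 1
  Position 7 ('c'): new char, reset run to 1
  Position 8 ('b'): new char, reset run to 1
  Position 9 ('b'): continues run of 'b', length=2
  Position 10 ('c'): new char, reset run to 1
Longest run: 'b' with length 2

2


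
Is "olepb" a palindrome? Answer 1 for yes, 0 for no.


Input: olepb
Reversed: bpelo
  Compare pos 0 ('o') with pos 4 ('b'): MISMATCH
  Compare pos 1 ('l') with pos 3 ('p'): MISMATCH
Result: not a palindrome

0


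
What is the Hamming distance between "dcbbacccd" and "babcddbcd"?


Comparing "dcbbacccd" and "babcddbcd" position by position:
  Position 0: 'd' vs 'b' => differ
  Position 1: 'c' vs 'a' => differ
  Position 2: 'b' vs 'b' => same
  Position 3: 'b' vs 'c' => differ
  Position 4: 'a' vs 'd' => differ
  Position 5: 'c' vs 'd' => differ
  Position 6: 'c' vs 'b' => differ
  Position 7: 'c' vs 'c' => same
  Position 8: 'd' vs 'd' => same
Total differences (Hamming distance): 6

6


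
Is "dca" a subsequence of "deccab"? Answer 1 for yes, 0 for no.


Check if "dca" is a subsequence of "deccab"
Greedy scan:
  Position 0 ('d'): matches sub[0] = 'd'
  Position 1 ('e'): no match needed
  Position 2 ('c'): matches sub[1] = 'c'
  Position 3 ('c'): no match needed
  Position 4 ('a'): matches sub[2] = 'a'
  Position 5 ('b'): no match needed
All 3 characters matched => is a subsequence

1


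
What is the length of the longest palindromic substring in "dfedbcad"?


Input: "dfedbcad"
Checking substrings for palindromes:
  No multi-char palindromic substrings found
Longest palindromic substring: "d" with length 1

1


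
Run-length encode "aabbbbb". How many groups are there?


Input: aabbbbb
Scanning for consecutive runs:
  Group 1: 'a' x 2 (positions 0-1)
  Group 2: 'b' x 5 (positions 2-6)
Total groups: 2

2


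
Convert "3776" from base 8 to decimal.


Input: "3776" in base 8
Positional expansion:
  Digit '3' (value 3) x 8^3 = 1536
  Digit '7' (value 7) x 8^2 = 448
  Digit '7' (value 7) x 8^1 = 56
  Digit '6' (value 6) x 8^0 = 6
Sum = 2046

2046


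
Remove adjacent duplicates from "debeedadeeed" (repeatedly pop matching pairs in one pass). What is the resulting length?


Input: debeedadeeed
Stack-based adjacent duplicate removal:
  Read 'd': push. Stack: d
  Read 'e': push. Stack: de
  Read 'b': push. Stack: deb
  Read 'e': push. Stack: debe
  Read 'e': matches stack top 'e' => pop. Stack: deb
  Read 'd': push. Stack: debd
  Read 'a': push. Stack: debda
  Read 'd': push. Stack: debdad
  Read 'e': push. Stack: debdade
  Read 'e': matches stack top 'e' => pop. Stack: debdad
  Read 'e': push. Stack: debdade
  Read 'd': push. Stack: debdaded
Final stack: "debdaded" (length 8)

8


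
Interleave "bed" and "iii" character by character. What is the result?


Interleaving "bed" and "iii":
  Position 0: 'b' from first, 'i' from second => "bi"
  Position 1: 'e' from first, 'i' from second => "ei"
  Position 2: 'd' from first, 'i' from second => "di"
Result: bieidi

bieidi


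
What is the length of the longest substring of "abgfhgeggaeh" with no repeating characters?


Input: "abgfhgeggaeh"
Sliding window (track last position of each char):
  Position 0 ('a'): window [0,0] length 1 -- new best
  Position 1 ('b'): window [0,1] length 2 -- new best
  Position 2 ('g'): window [0,2] length 3 -- new best
  Position 3 ('f'): window [0,3] length 4 -- new best
  Position 4 ('h'): window [0,4] length 5 -- new best
  Position 5 ('g'): repeat (last at 2), move window start to 3
  Position 5 ('g'): window [3,5] length 3
  Position 6 ('e'): window [3,6] length 4
  Position 7 ('g'): repeat (last at 5), move window start to 6
  Position 7 ('g'): window [6,7] length 2
  Position 8 ('g'): repeat (last at 7), move window start to 8
  Position 8 ('g'): window [8,8] length 1
  Position 9 ('a'): window [8,9] length 2
  Position 10 ('e'): window [8,10] length 3
  Position 11 ('h'): window [8,11] length 4
Longest substring with no repeats: "abgfh" with length 5

5


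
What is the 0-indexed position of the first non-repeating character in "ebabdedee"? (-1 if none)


Input: ebabdedee
Character frequencies:
  'a': 1
  'b': 2
  'd': 2
  'e': 4
Scanning left to right for freq == 1:
  Position 0 ('e'): freq=4, skip
  Position 1 ('b'): freq=2, skip
  Position 2 ('a'): unique! => answer = 2

2


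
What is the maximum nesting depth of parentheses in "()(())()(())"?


Input: "()(())()(())"
Tracking depth:
  Position 0 '(': depth becomes 1
  Position 1 ')': depth becomes 0
  Position 2 '(': depth becomes 1
  Position 3 '(': depth becomes 2
  Position 4 ')': depth becomes 1
  Position 5 ')': depth becomes 0
  Position 6 '(': depth becomes 1
  Position 7 ')': depth becomes 0
  Position 8 '(': depth becomes 1
  Position 9 '(': depth becomes 2
  Position 10 ')': depth becomes 1
  Position 11 ')': depth becomes 0
Maximum depth reached: 2

2


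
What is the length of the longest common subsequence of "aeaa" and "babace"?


LCS of "aeaa" and "babace"
DP table:
           b    a    b    a    c    e
      0    0    0    0    0    0    0
  a   0    0    1    1    1    1    1
  e   0    0    1    1    1    1    2
  a   0    0    1    1    2    2    2
  a   0    0    1    1    2    2    2
LCS length = dp[4][6] = 2

2


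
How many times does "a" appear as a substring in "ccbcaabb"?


Searching for "a" in "ccbcaabb"
Scanning each position:
  Position 0: "c" => no
  Position 1: "c" => no
  Position 2: "b" => no
  Position 3: "c" => no
  Position 4: "a" => MATCH
  Position 5: "a" => MATCH
  Position 6: "b" => no
  Position 7: "b" => no
Total occurrences: 2

2


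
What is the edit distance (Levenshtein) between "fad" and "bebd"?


Computing edit distance: "fad" -> "bebd"
DP table:
           b    e    b    d
      0    1    2    3    4
  f   1    1    2    3    4
  a   2    2    2    3    4
  d   3    3    3    3    3
Edit distance = dp[3][4] = 3

3


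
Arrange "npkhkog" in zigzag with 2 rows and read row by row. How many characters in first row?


Zigzag "npkhkog" into 2 rows:
Placing characters:
  'n' => row 0
  'p' => row 1
  'k' => row 0
  'h' => row 1
  'k' => row 0
  'o' => row 1
  'g' => row 0
Rows:
  Row 0: "nkkg"
  Row 1: "pho"
First row length: 4

4


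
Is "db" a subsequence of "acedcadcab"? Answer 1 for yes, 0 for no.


Check if "db" is a subsequence of "acedcadcab"
Greedy scan:
  Position 0 ('a'): no match needed
  Position 1 ('c'): no match needed
  Position 2 ('e'): no match needed
  Position 3 ('d'): matches sub[0] = 'd'
  Position 4 ('c'): no match needed
  Position 5 ('a'): no match needed
  Position 6 ('d'): no match needed
  Position 7 ('c'): no match needed
  Position 8 ('a'): no match needed
  Position 9 ('b'): matches sub[1] = 'b'
All 2 characters matched => is a subsequence

1


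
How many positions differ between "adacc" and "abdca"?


Comparing "adacc" and "abdca" position by position:
  Position 0: 'a' vs 'a' => same
  Position 1: 'd' vs 'b' => DIFFER
  Position 2: 'a' vs 'd' => DIFFER
  Position 3: 'c' vs 'c' => same
  Position 4: 'c' vs 'a' => DIFFER
Positions that differ: 3

3


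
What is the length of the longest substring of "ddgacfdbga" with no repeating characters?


Input: "ddgacfdbga"
Sliding window (track last position of each char):
  Position 0 ('d'): window [0,0] length 1 -- new best
  Position 1 ('d'): repeat (last at 0), move window start to 1
  Position 1 ('d'): window [1,1] length 1
  Position 2 ('g'): window [1,2] length 2 -- new best
  Position 3 ('a'): window [1,3] length 3 -- new best
  Position 4 ('c'): window [1,4] length 4 -- new best
  Position 5 ('f'): window [1,5] length 5 -- new best
  Position 6 ('d'): repeat (last at 1), move window start to 2
  Position 6 ('d'): window [2,6] length 5
  Position 7 ('b'): window [2,7] length 6 -- new best
  Position 8 ('g'): repeat (last at 2), move window start to 3
  Position 8 ('g'): window [3,8] length 6
  Position 9 ('a'): repeat (last at 3), move window start to 4
  Position 9 ('a'): window [4,9] length 6
Longest substring with no repeats: "gacfdb" with length 6

6


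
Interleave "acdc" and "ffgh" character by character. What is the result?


Interleaving "acdc" and "ffgh":
  Position 0: 'a' from first, 'f' from second => "af"
  Position 1: 'c' from first, 'f' from second => "cf"
  Position 2: 'd' from first, 'g' from second => "dg"
  Position 3: 'c' from first, 'h' from second => "ch"
Result: afcfdgch

afcfdgch


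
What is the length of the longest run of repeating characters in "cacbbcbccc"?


Input: "cacbbcbccc"
Scanning for longest run:
  Position 1 ('a'): new char, reset run to 1
  Position 2 ('c'): new char, reset run to 1
  Position 3 ('b'): new char, reset run to 1
  Position 4 ('b'): continues run of 'b', length=2
  Position 5 ('c'): new char, reset run to 1
  Position 6 ('b'): new char, reset run to 1
  Position 7 ('c'): new char, reset run to 1
  Position 8 ('c'): continues run of 'c', length=2
  Position 9 ('c'): continues run of 'c', length=3
Longest run: 'c' with length 3

3


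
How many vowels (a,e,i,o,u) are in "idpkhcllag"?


Input: idpkhcllag
Checking each character:
  'i' at position 0: vowel (running total: 1)
  'd' at position 1: consonant
  'p' at position 2: consonant
  'k' at position 3: consonant
  'h' at position 4: consonant
  'c' at position 5: consonant
  'l' at position 6: consonant
  'l' at position 7: consonant
  'a' at position 8: vowel (running total: 2)
  'g' at position 9: consonant
Total vowels: 2

2


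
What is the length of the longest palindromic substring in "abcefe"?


Input: "abcefe"
Checking substrings for palindromes:
  [3:6] "efe" (len 3) => palindrome
Longest palindromic substring: "efe" with length 3

3


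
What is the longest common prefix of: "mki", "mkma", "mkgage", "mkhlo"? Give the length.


Words: mki, mkma, mkgage, mkhlo
  Position 0: all 'm' => match
  Position 1: all 'k' => match
  Position 2: ('i', 'm', 'g', 'h') => mismatch, stop
LCP = "mk" (length 2)

2


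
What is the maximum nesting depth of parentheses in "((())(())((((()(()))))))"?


Input: "((())(())((((()(()))))))"
Tracking depth:
  Position 0 '(': depth becomes 1
  Position 1 '(': depth becomes 2
  Position 2 '(': depth becomes 3
  Position 3 ')': depth becomes 2
  Position 4 ')': depth becomes 1
  Position 5 '(': depth becomes 2
  Position 6 '(': depth becomes 3
  Position 7 ')': depth becomes 2
  Position 8 ')': depth becomes 1
  Position 9 '(': depth becomes 2
  Position 10 '(': depth becomes 3
  Position 11 '(': depth becomes 4
  Position 12 '(': depth becomes 5
  Position 13 '(': depth becomes 6
  Position 14 ')': depth becomes 5
  Position 15 '(': depth becomes 6
  Position 16 '(': depth becomes 7
  Position 17 ')': depth becomes 6
  Position 18 ')': depth becomes 5
  Position 19 ')': depth becomes 4
  Position 20 ')': depth becomes 3
  Position 21 ')': depth becomes 2
  Position 22 ')': depth becomes 1
  Position 23 ')': depth becomes 0
Maximum depth reached: 7

7


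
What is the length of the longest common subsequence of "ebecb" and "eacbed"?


LCS of "ebecb" and "eacbed"
DP table:
           e    a    c    b    e    d
      0    0    0    0    0    0    0
  e   0    1    1    1    1    1    1
  b   0    1    1    1    2    2    2
  e   0    1    1    1    2    3    3
  c   0    1    1    2    2    3    3
  b   0    1    1    2    3    3    3
LCS length = dp[5][6] = 3

3


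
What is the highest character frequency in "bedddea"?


Input: bedddea
Character counts:
  'a': 1
  'b': 1
  'd': 3
  'e': 2
Maximum frequency: 3

3


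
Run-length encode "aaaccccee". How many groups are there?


Input: aaaccccee
Scanning for consecutive runs:
  Group 1: 'a' x 3 (positions 0-2)
  Group 2: 'c' x 4 (positions 3-6)
  Group 3: 'e' x 2 (positions 7-8)
Total groups: 3

3


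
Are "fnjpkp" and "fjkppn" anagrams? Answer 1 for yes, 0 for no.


Strings: "fnjpkp", "fjkppn"
Sorted first:  fjknpp
Sorted second: fjknpp
Sorted forms match => anagrams

1


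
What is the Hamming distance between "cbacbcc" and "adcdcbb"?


Comparing "cbacbcc" and "adcdcbb" position by position:
  Position 0: 'c' vs 'a' => differ
  Position 1: 'b' vs 'd' => differ
  Position 2: 'a' vs 'c' => differ
  Position 3: 'c' vs 'd' => differ
  Position 4: 'b' vs 'c' => differ
  Position 5: 'c' vs 'b' => differ
  Position 6: 'c' vs 'b' => differ
Total differences (Hamming distance): 7

7


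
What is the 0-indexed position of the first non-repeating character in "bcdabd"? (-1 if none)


Input: bcdabd
Character frequencies:
  'a': 1
  'b': 2
  'c': 1
  'd': 2
Scanning left to right for freq == 1:
  Position 0 ('b'): freq=2, skip
  Position 1 ('c'): unique! => answer = 1

1


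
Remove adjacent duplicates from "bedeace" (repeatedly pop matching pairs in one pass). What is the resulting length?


Input: bedeace
Stack-based adjacent duplicate removal:
  Read 'b': push. Stack: b
  Read 'e': push. Stack: be
  Read 'd': push. Stack: bed
  Read 'e': push. Stack: bede
  Read 'a': push. Stack: bedea
  Read 'c': push. Stack: bedeac
  Read 'e': push. Stack: bedeace
Final stack: "bedeace" (length 7)

7


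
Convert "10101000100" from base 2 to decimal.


Input: "10101000100" in base 2
Positional expansion:
  Digit '1' (value 1) x 2^10 = 1024
  Digit '0' (value 0) x 2^9 = 0
  Digit '1' (value 1) x 2^8 = 256
  Digit '0' (value 0) x 2^7 = 0
  Digit '1' (value 1) x 2^6 = 64
  Digit '0' (value 0) x 2^5 = 0
  Digit '0' (value 0) x 2^4 = 0
  Digit '0' (value 0) x 2^3 = 0
  Digit '1' (value 1) x 2^2 = 4
  Digit '0' (value 0) x 2^1 = 0
  Digit '0' (value 0) x 2^0 = 0
Sum = 1348

1348


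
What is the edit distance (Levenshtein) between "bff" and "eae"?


Computing edit distance: "bff" -> "eae"
DP table:
           e    a    e
      0    1    2    3
  b   1    1    2    3
  f   2    2    2    3
  f   3    3    3    3
Edit distance = dp[3][3] = 3

3


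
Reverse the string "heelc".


Input: heelc
Reading characters right to left:
  Position 4: 'c'
  Position 3: 'l'
  Position 2: 'e'
  Position 1: 'e'
  Position 0: 'h'
Reversed: cleeh

cleeh


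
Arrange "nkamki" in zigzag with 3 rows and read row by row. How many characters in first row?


Zigzag "nkamki" into 3 rows:
Placing characters:
  'n' => row 0
  'k' => row 1
  'a' => row 2
  'm' => row 1
  'k' => row 0
  'i' => row 1
Rows:
  Row 0: "nk"
  Row 1: "kmi"
  Row 2: "a"
First row length: 2

2


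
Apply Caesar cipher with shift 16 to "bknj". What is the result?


Caesar cipher: shift "bknj" by 16
  'b' (pos 1) + 16 = pos 17 = 'r'
  'k' (pos 10) + 16 = pos 0 = 'a'
  'n' (pos 13) + 16 = pos 3 = 'd'
  'j' (pos 9) + 16 = pos 25 = 'z'
Result: radz

radz


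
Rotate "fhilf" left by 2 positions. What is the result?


Input: "fhilf", rotate left by 2
First 2 characters: "fh"
Remaining characters: "ilf"
Concatenate remaining + first: "ilf" + "fh" = "ilffh"

ilffh


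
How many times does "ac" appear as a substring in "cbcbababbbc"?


Searching for "ac" in "cbcbababbbc"
Scanning each position:
  Position 0: "cb" => no
  Position 1: "bc" => no
  Position 2: "cb" => no
  Position 3: "ba" => no
  Position 4: "ab" => no
  Position 5: "ba" => no
  Position 6: "ab" => no
  Position 7: "bb" => no
  Position 8: "bb" => no
  Position 9: "bc" => no
Total occurrences: 0

0


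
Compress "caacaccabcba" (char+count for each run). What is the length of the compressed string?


Input: caacaccabcba
Runs:
  'c' x 1 => "c1"
  'a' x 2 => "a2"
  'c' x 1 => "c1"
  'a' x 1 => "a1"
  'c' x 2 => "c2"
  'a' x 1 => "a1"
  'b' x 1 => "b1"
  'c' x 1 => "c1"
  'b' x 1 => "b1"
  'a' x 1 => "a1"
Compressed: "c1a2c1a1c2a1b1c1b1a1"
Compressed length: 20

20


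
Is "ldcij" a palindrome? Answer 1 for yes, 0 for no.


Input: ldcij
Reversed: jicdl
  Compare pos 0 ('l') with pos 4 ('j'): MISMATCH
  Compare pos 1 ('d') with pos 3 ('i'): MISMATCH
Result: not a palindrome

0


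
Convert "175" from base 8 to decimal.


Input: "175" in base 8
Positional expansion:
  Digit '1' (value 1) x 8^2 = 64
  Digit '7' (value 7) x 8^1 = 56
  Digit '5' (value 5) x 8^0 = 5
Sum = 125

125


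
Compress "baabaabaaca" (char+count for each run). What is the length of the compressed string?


Input: baabaabaaca
Runs:
  'b' x 1 => "b1"
  'a' x 2 => "a2"
  'b' x 1 => "b1"
  'a' x 2 => "a2"
  'b' x 1 => "b1"
  'a' x 2 => "a2"
  'c' x 1 => "c1"
  'a' x 1 => "a1"
Compressed: "b1a2b1a2b1a2c1a1"
Compressed length: 16

16


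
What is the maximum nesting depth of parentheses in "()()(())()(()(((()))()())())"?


Input: "()()(())()(()(((()))()())())"
Tracking depth:
  Position 0 '(': depth becomes 1
  Position 1 ')': depth becomes 0
  Position 2 '(': depth becomes 1
  Position 3 ')': depth becomes 0
  Position 4 '(': depth becomes 1
  Position 5 '(': depth becomes 2
  Position 6 ')': depth becomes 1
  Position 7 ')': depth becomes 0
  Position 8 '(': depth becomes 1
  Position 9 ')': depth becomes 0
  Position 10 '(': depth becomes 1
  Position 11 '(': depth becomes 2
  Position 12 ')': depth becomes 1
  Position 13 '(': depth becomes 2
  Position 14 '(': depth becomes 3
  Position 15 '(': depth becomes 4
  Position 16 '(': depth becomes 5
  Position 17 ')': depth becomes 4
  Position 18 ')': depth becomes 3
  Position 19 ')': depth becomes 2
  Position 20 '(': depth becomes 3
  Position 21 ')': depth becomes 2
  Position 22 '(': depth becomes 3
  Position 23 ')': depth becomes 2
  Position 24 ')': depth becomes 1
  Position 25 '(': depth becomes 2
  Position 26 ')': depth becomes 1
  Position 27 ')': depth becomes 0
Maximum depth reached: 5

5


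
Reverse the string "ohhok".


Input: ohhok
Reading characters right to left:
  Position 4: 'k'
  Position 3: 'o'
  Position 2: 'h'
  Position 1: 'h'
  Position 0: 'o'
Reversed: kohho

kohho


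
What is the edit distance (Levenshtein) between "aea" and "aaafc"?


Computing edit distance: "aea" -> "aaafc"
DP table:
           a    a    a    f    c
      0    1    2    3    4    5
  a   1    0    1    2    3    4
  e   2    1    1    2    3    4
  a   3    2    1    1    2    3
Edit distance = dp[3][5] = 3

3


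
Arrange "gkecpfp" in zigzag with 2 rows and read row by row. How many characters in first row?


Zigzag "gkecpfp" into 2 rows:
Placing characters:
  'g' => row 0
  'k' => row 1
  'e' => row 0
  'c' => row 1
  'p' => row 0
  'f' => row 1
  'p' => row 0
Rows:
  Row 0: "gepp"
  Row 1: "kcf"
First row length: 4

4


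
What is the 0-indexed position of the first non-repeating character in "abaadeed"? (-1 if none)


Input: abaadeed
Character frequencies:
  'a': 3
  'b': 1
  'd': 2
  'e': 2
Scanning left to right for freq == 1:
  Position 0 ('a'): freq=3, skip
  Position 1 ('b'): unique! => answer = 1

1


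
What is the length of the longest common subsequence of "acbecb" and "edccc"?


LCS of "acbecb" and "edccc"
DP table:
           e    d    c    c    c
      0    0    0    0    0    0
  a   0    0    0    0    0    0
  c   0    0    0    1    1    1
  b   0    0    0    1    1    1
  e   0    1    1    1    1    1
  c   0    1    1    2    2    2
  b   0    1    1    2    2    2
LCS length = dp[6][5] = 2

2


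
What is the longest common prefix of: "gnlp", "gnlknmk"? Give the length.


Words: gnlp, gnlknmk
  Position 0: all 'g' => match
  Position 1: all 'n' => match
  Position 2: all 'l' => match
  Position 3: ('p', 'k') => mismatch, stop
LCP = "gnl" (length 3)

3


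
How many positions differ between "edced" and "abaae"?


Comparing "edced" and "abaae" position by position:
  Position 0: 'e' vs 'a' => DIFFER
  Position 1: 'd' vs 'b' => DIFFER
  Position 2: 'c' vs 'a' => DIFFER
  Position 3: 'e' vs 'a' => DIFFER
  Position 4: 'd' vs 'e' => DIFFER
Positions that differ: 5

5


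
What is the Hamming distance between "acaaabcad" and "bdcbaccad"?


Comparing "acaaabcad" and "bdcbaccad" position by position:
  Position 0: 'a' vs 'b' => differ
  Position 1: 'c' vs 'd' => differ
  Position 2: 'a' vs 'c' => differ
  Position 3: 'a' vs 'b' => differ
  Position 4: 'a' vs 'a' => same
  Position 5: 'b' vs 'c' => differ
  Position 6: 'c' vs 'c' => same
  Position 7: 'a' vs 'a' => same
  Position 8: 'd' vs 'd' => same
Total differences (Hamming distance): 5

5


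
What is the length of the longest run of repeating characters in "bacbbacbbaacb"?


Input: "bacbbacbbaacb"
Scanning for longest run:
  Position 1 ('a'): new char, reset run to 1
  Position 2 ('c'): new char, reset run to 1
  Position 3 ('b'): new char, reset run to 1
  Position 4 ('b'): continues run of 'b', length=2
  Position 5 ('a'): new char, reset run to 1
  Position 6 ('c'): new char, reset run to 1
  Position 7 ('b'): new char, reset run to 1
  Position 8 ('b'): continues run of 'b', length=2
  Position 9 ('a'): new char, reset run to 1
  Position 10 ('a'): continues run of 'a', length=2
  Position 11 ('c'): new char, reset run to 1
  Position 12 ('b'): new char, reset run to 1
Longest run: 'b' with length 2

2


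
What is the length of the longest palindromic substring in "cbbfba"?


Input: "cbbfba"
Checking substrings for palindromes:
  [2:5] "bfb" (len 3) => palindrome
  [1:3] "bb" (len 2) => palindrome
Longest palindromic substring: "bfb" with length 3

3


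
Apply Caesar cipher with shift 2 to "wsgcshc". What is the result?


Caesar cipher: shift "wsgcshc" by 2
  'w' (pos 22) + 2 = pos 24 = 'y'
  's' (pos 18) + 2 = pos 20 = 'u'
  'g' (pos 6) + 2 = pos 8 = 'i'
  'c' (pos 2) + 2 = pos 4 = 'e'
  's' (pos 18) + 2 = pos 20 = 'u'
  'h' (pos 7) + 2 = pos 9 = 'j'
  'c' (pos 2) + 2 = pos 4 = 'e'
Result: yuieuje

yuieuje


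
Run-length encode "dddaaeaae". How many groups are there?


Input: dddaaeaae
Scanning for consecutive runs:
  Group 1: 'd' x 3 (positions 0-2)
  Group 2: 'a' x 2 (positions 3-4)
  Group 3: 'e' x 1 (positions 5-5)
  Group 4: 'a' x 2 (positions 6-7)
  Group 5: 'e' x 1 (positions 8-8)
Total groups: 5

5


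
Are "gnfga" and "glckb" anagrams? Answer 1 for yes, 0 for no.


Strings: "gnfga", "glckb"
Sorted first:  afggn
Sorted second: bcgkl
Differ at position 0: 'a' vs 'b' => not anagrams

0


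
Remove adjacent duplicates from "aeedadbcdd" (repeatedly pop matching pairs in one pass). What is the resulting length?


Input: aeedadbcdd
Stack-based adjacent duplicate removal:
  Read 'a': push. Stack: a
  Read 'e': push. Stack: ae
  Read 'e': matches stack top 'e' => pop. Stack: a
  Read 'd': push. Stack: ad
  Read 'a': push. Stack: ada
  Read 'd': push. Stack: adad
  Read 'b': push. Stack: adadb
  Read 'c': push. Stack: adadbc
  Read 'd': push. Stack: adadbcd
  Read 'd': matches stack top 'd' => pop. Stack: adadbc
Final stack: "adadbc" (length 6)

6


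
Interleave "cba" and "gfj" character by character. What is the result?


Interleaving "cba" and "gfj":
  Position 0: 'c' from first, 'g' from second => "cg"
  Position 1: 'b' from first, 'f' from second => "bf"
  Position 2: 'a' from first, 'j' from second => "aj"
Result: cgbfaj

cgbfaj


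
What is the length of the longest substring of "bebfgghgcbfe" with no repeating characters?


Input: "bebfgghgcbfe"
Sliding window (track last position of each char):
  Position 0 ('b'): window [0,0] length 1 -- new best
  Position 1 ('e'): window [0,1] length 2 -- new best
  Position 2 ('b'): repeat (last at 0), move window start to 1
  Position 2 ('b'): window [1,2] length 2
  Position 3 ('f'): window [1,3] length 3 -- new best
  Position 4 ('g'): window [1,4] length 4 -- new best
  Position 5 ('g'): repeat (last at 4), move window start to 5
  Position 5 ('g'): window [5,5] length 1
  Position 6 ('h'): window [5,6] length 2
  Position 7 ('g'): repeat (last at 5), move window start to 6
  Position 7 ('g'): window [6,7] length 2
  Position 8 ('c'): window [6,8] length 3
  Position 9 ('b'): window [6,9] length 4
  Position 10 ('f'): window [6,10] length 5 -- new best
  Position 11 ('e'): window [6,11] length 6 -- new best
Longest substring with no repeats: "hgcbfe" with length 6

6


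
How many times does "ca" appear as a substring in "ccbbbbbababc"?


Searching for "ca" in "ccbbbbbababc"
Scanning each position:
  Position 0: "cc" => no
  Position 1: "cb" => no
  Position 2: "bb" => no
  Position 3: "bb" => no
  Position 4: "bb" => no
  Position 5: "bb" => no
  Position 6: "ba" => no
  Position 7: "ab" => no
  Position 8: "ba" => no
  Position 9: "ab" => no
  Position 10: "bc" => no
Total occurrences: 0

0


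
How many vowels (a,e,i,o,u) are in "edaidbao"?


Input: edaidbao
Checking each character:
  'e' at position 0: vowel (running total: 1)
  'd' at position 1: consonant
  'a' at position 2: vowel (running total: 2)
  'i' at position 3: vowel (running total: 3)
  'd' at position 4: consonant
  'b' at position 5: consonant
  'a' at position 6: vowel (running total: 4)
  'o' at position 7: vowel (running total: 5)
Total vowels: 5

5


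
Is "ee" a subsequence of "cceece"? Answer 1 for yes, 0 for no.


Check if "ee" is a subsequence of "cceece"
Greedy scan:
  Position 0 ('c'): no match needed
  Position 1 ('c'): no match needed
  Position 2 ('e'): matches sub[0] = 'e'
  Position 3 ('e'): matches sub[1] = 'e'
  Position 4 ('c'): no match needed
  Position 5 ('e'): no match needed
All 2 characters matched => is a subsequence

1


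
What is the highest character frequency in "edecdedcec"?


Input: edecdedcec
Character counts:
  'c': 3
  'd': 3
  'e': 4
Maximum frequency: 4

4


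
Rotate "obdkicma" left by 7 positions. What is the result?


Input: "obdkicma", rotate left by 7
First 7 characters: "obdkicm"
Remaining characters: "a"
Concatenate remaining + first: "a" + "obdkicm" = "aobdkicm"

aobdkicm


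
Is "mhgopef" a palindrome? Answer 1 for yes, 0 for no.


Input: mhgopef
Reversed: fepoghm
  Compare pos 0 ('m') with pos 6 ('f'): MISMATCH
  Compare pos 1 ('h') with pos 5 ('e'): MISMATCH
  Compare pos 2 ('g') with pos 4 ('p'): MISMATCH
Result: not a palindrome

0


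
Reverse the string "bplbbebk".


Input: bplbbebk
Reading characters right to left:
  Position 7: 'k'
  Position 6: 'b'
  Position 5: 'e'
  Position 4: 'b'
  Position 3: 'b'
  Position 2: 'l'
  Position 1: 'p'
  Position 0: 'b'
Reversed: kbebblpb

kbebblpb


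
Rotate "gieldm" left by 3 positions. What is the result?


Input: "gieldm", rotate left by 3
First 3 characters: "gie"
Remaining characters: "ldm"
Concatenate remaining + first: "ldm" + "gie" = "ldmgie"

ldmgie


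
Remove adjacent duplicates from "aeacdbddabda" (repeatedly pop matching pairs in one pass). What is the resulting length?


Input: aeacdbddabda
Stack-based adjacent duplicate removal:
  Read 'a': push. Stack: a
  Read 'e': push. Stack: ae
  Read 'a': push. Stack: aea
  Read 'c': push. Stack: aeac
  Read 'd': push. Stack: aeacd
  Read 'b': push. Stack: aeacdb
  Read 'd': push. Stack: aeacdbd
  Read 'd': matches stack top 'd' => pop. Stack: aeacdb
  Read 'a': push. Stack: aeacdba
  Read 'b': push. Stack: aeacdbab
  Read 'd': push. Stack: aeacdbabd
  Read 'a': push. Stack: aeacdbabda
Final stack: "aeacdbabda" (length 10)

10


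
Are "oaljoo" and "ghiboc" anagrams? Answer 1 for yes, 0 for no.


Strings: "oaljoo", "ghiboc"
Sorted first:  ajlooo
Sorted second: bcghio
Differ at position 0: 'a' vs 'b' => not anagrams

0


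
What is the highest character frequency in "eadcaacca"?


Input: eadcaacca
Character counts:
  'a': 4
  'c': 3
  'd': 1
  'e': 1
Maximum frequency: 4

4


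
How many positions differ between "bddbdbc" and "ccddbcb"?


Comparing "bddbdbc" and "ccddbcb" position by position:
  Position 0: 'b' vs 'c' => DIFFER
  Position 1: 'd' vs 'c' => DIFFER
  Position 2: 'd' vs 'd' => same
  Position 3: 'b' vs 'd' => DIFFER
  Position 4: 'd' vs 'b' => DIFFER
  Position 5: 'b' vs 'c' => DIFFER
  Position 6: 'c' vs 'b' => DIFFER
Positions that differ: 6

6


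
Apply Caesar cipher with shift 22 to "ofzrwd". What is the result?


Caesar cipher: shift "ofzrwd" by 22
  'o' (pos 14) + 22 = pos 10 = 'k'
  'f' (pos 5) + 22 = pos 1 = 'b'
  'z' (pos 25) + 22 = pos 21 = 'v'
  'r' (pos 17) + 22 = pos 13 = 'n'
  'w' (pos 22) + 22 = pos 18 = 's'
  'd' (pos 3) + 22 = pos 25 = 'z'
Result: kbvnsz

kbvnsz


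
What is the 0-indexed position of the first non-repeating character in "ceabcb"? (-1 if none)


Input: ceabcb
Character frequencies:
  'a': 1
  'b': 2
  'c': 2
  'e': 1
Scanning left to right for freq == 1:
  Position 0 ('c'): freq=2, skip
  Position 1 ('e'): unique! => answer = 1

1


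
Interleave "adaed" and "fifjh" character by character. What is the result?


Interleaving "adaed" and "fifjh":
  Position 0: 'a' from first, 'f' from second => "af"
  Position 1: 'd' from first, 'i' from second => "di"
  Position 2: 'a' from first, 'f' from second => "af"
  Position 3: 'e' from first, 'j' from second => "ej"
  Position 4: 'd' from first, 'h' from second => "dh"
Result: afdiafejdh

afdiafejdh


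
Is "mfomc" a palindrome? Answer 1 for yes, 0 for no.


Input: mfomc
Reversed: cmofm
  Compare pos 0 ('m') with pos 4 ('c'): MISMATCH
  Compare pos 1 ('f') with pos 3 ('m'): MISMATCH
Result: not a palindrome

0
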